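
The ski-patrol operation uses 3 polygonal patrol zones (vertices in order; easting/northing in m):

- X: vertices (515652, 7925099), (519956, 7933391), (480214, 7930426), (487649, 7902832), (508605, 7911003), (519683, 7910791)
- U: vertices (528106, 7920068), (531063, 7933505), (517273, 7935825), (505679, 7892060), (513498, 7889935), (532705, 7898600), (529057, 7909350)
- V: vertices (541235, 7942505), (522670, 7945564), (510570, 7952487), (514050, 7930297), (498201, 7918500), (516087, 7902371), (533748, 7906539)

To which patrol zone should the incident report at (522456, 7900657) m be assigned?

Cast a ray rightward from (522456, 7900657). For each polygon, the edges (by vertex number in listed order) whose endpoints lie on opposite sides of northing = 7900657, where each meets that height, and whether that is right or left of the point:
X: no edge straddles that height → 0 crossings.
U: 3–4 at easting≈507956.5 (left), 6–7 at easting≈532007.0 (right) → 1 crossing.
V: no edge straddles that height → 0 crossings.
Only U has an odd count, so the point is inside U.

U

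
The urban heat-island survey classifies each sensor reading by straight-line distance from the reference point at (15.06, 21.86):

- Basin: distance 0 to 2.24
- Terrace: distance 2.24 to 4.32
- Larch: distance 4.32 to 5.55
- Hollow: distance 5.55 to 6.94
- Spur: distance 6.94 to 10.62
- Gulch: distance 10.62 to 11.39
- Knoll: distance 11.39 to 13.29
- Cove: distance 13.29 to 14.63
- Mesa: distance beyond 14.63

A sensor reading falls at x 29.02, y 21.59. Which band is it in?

Cove

Distance = √((29.02−15.06)² + (21.59−21.86)²) = √(194.882 + 0.073) = 13.963.
13.29 ≤ 13.963 < 14.63 → Cove.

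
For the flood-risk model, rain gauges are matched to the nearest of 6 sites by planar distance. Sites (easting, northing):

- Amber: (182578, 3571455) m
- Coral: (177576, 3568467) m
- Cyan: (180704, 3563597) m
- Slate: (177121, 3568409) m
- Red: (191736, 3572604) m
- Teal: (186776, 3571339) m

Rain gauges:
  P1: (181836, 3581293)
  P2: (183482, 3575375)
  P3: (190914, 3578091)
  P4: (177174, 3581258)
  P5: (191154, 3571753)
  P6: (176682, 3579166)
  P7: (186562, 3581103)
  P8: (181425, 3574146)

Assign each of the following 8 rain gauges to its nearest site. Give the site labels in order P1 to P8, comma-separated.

Amber, Amber, Red, Amber, Red, Amber, Teal, Amber

P1 → Amber (d²=97336808.00)
P2 → Amber (d²=16183616.00)
P3 → Red (d²=30782853.00)
P4 → Amber (d²=125302025.00)
P5 → Red (d²=1062925.00)
P6 → Amber (d²=94222337.00)
P7 → Teal (d²=95381492.00)
P8 → Amber (d²=8570890.00)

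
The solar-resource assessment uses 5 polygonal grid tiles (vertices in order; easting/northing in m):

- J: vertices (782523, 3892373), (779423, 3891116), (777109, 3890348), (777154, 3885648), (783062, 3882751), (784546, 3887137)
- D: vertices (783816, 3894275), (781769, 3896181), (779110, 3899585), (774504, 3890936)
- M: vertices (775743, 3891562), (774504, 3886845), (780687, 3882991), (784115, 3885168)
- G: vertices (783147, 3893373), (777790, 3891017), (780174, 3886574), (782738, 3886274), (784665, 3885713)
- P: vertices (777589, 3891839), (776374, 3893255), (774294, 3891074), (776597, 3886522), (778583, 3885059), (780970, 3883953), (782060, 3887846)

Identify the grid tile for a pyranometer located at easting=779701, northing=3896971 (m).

Cast a ray rightward from (779701, 3896971). For each polygon, the edges (by vertex number in listed order) whose endpoints lie on opposite sides of northing = 3896971, where each meets that height, and whether that is right or left of the point:
J: no edge straddles that height → 0 crossings.
D: 2–3 at easting≈781151.9 (right), 3–4 at easting≈777717.9 (left) → 1 crossing.
M: no edge straddles that height → 0 crossings.
G: no edge straddles that height → 0 crossings.
P: no edge straddles that height → 0 crossings.
Only D has an odd count, so the point is inside D.

D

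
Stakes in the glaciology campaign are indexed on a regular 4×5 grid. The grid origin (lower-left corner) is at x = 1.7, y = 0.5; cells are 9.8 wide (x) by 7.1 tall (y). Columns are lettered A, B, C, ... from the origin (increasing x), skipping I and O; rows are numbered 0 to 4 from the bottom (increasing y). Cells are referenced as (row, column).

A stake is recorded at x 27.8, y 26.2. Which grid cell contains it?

Column index: ⌊(27.8 − 1.7) / 9.8⌋ = ⌊2.663⌋ = 2 → column C
Row offset from origin: ⌊(26.2 − 0.5) / 7.1⌋ = ⌊3.620⌋ = 3 → row 3

(3, C)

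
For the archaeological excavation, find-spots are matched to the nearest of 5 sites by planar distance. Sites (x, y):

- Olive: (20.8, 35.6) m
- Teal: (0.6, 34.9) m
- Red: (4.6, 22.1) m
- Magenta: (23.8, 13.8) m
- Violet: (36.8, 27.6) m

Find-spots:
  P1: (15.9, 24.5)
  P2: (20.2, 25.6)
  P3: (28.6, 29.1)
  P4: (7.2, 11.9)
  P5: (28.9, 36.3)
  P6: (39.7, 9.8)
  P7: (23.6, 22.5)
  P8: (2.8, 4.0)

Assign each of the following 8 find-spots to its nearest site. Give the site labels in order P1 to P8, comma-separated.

P1 → Red (d²=133.45)
P2 → Olive (d²=100.36)
P3 → Violet (d²=69.49)
P4 → Red (d²=110.80)
P5 → Olive (d²=66.10)
P6 → Magenta (d²=268.81)
P7 → Magenta (d²=75.73)
P8 → Red (d²=330.85)

Red, Olive, Violet, Red, Olive, Magenta, Magenta, Red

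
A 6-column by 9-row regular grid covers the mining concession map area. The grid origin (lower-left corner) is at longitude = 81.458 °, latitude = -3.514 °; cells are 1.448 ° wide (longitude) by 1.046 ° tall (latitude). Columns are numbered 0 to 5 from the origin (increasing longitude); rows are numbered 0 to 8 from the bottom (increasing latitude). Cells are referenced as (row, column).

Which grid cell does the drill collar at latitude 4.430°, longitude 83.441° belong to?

Column index: ⌊(83.441 − 81.458) / 1.448⌋ = ⌊1.369⌋ = 1
Row offset from origin: ⌊(4.430 − -3.514) / 1.046⌋ = ⌊7.595⌋ = 7 → row 7

(7, 1)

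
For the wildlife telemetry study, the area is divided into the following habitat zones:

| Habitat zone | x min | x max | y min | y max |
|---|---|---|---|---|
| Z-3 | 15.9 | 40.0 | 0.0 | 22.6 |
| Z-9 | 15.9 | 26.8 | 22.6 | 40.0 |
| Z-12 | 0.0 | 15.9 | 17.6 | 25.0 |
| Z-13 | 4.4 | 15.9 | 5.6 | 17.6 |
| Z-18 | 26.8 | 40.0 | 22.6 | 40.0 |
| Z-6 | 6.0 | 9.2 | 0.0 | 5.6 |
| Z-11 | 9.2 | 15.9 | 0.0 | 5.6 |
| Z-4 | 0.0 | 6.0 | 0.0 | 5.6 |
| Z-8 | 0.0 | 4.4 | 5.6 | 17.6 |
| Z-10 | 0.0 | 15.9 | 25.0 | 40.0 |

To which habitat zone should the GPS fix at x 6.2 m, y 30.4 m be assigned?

The point has x = 6.2 and y = 30.4.
Only Z-10 satisfies 0.0 ≤ x ≤ 15.9 and 25.0 ≤ y ≤ 40.0.

Z-10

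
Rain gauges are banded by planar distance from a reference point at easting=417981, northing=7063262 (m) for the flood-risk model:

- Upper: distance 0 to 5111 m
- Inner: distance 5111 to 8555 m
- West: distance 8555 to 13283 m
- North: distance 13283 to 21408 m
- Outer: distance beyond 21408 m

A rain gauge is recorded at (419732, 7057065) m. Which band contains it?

Distance = √((419732−417981)² + (7057065−7063262)²) = √(3066001.000 + 38402809.000) = 6439.628 m.
5111 ≤ 6439.628 < 8555 → Inner.

Inner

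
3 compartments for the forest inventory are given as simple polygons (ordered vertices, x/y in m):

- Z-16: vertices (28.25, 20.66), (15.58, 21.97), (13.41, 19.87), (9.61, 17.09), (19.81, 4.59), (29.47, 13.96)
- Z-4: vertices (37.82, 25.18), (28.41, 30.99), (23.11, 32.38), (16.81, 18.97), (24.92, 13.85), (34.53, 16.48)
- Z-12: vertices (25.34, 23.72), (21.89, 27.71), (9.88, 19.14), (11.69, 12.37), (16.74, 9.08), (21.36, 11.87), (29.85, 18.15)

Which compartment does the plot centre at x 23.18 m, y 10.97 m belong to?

Cast a ray rightward from (23.18, 10.97). For each polygon, the edges (by vertex number in listed order) whose endpoints lie on opposite sides of y = 10.97, where each meets that height, and whether that is right or left of the point:
Z-16: 4–5 at x≈14.604 (left), 5–6 at x≈26.387 (right) → 1 crossing.
Z-4: no edge straddles that height → 0 crossings.
Z-12: 4–5 at x≈13.839 (left), 5–6 at x≈19.870 (left) → 0 crossings.
Only Z-16 has an odd count, so the point is inside Z-16.

Z-16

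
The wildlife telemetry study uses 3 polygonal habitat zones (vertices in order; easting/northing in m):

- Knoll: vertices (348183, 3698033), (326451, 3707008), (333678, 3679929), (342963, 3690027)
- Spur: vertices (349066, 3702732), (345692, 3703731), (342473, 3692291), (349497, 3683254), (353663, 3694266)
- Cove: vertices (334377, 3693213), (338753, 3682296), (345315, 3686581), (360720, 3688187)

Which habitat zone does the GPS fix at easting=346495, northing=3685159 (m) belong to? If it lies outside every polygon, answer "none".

none

Cast a ray rightward from (346495, 3685159). For each polygon, the edges (by vertex number in listed order) whose endpoints lie on opposite sides of northing = 3685159, where each meets that height, and whether that is right or left of the point:
Knoll: 2–3 at easting≈332282.2 (left), 3–4 at easting≈338486.9 (left) → 0 crossings.
Spur: 3–4 at easting≈348016.3 (right), 4–5 at easting≈350217.7 (right) → 2 crossings.
Cove: 1–2 at easting≈337605.4 (left), 2–3 at easting≈343137.4 (left) → 0 crossings.
All counts are even, so the point lies outside every listed polygon.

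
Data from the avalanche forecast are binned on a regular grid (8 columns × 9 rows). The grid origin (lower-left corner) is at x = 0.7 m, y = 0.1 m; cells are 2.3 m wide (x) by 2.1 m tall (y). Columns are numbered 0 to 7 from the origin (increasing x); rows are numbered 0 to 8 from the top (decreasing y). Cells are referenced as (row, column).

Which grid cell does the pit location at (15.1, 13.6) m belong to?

Column index: ⌊(15.1 − 0.7) / 2.3⌋ = ⌊6.261⌋ = 6
Row offset from origin: ⌊(13.6 − 0.1) / 2.1⌋ = ⌊6.429⌋ = 6 → row 2 (counted from top)

(2, 6)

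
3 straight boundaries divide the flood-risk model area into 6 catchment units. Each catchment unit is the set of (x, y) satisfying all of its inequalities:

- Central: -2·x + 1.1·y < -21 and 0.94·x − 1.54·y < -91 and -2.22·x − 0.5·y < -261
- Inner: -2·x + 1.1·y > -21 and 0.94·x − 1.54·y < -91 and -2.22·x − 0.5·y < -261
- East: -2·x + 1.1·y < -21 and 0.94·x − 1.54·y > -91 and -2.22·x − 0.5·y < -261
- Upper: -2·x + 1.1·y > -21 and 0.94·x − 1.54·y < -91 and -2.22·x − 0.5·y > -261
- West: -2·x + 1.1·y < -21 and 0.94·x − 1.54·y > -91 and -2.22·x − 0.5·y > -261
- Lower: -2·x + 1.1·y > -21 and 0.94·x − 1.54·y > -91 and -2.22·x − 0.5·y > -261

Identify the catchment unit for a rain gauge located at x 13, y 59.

-2·13 + 1.1·59 = 38.900, which is > -21
0.94·13 − 1.54·59 = -78.640, which is > -91
-2.22·13 − 0.5·59 = -58.360, which is > -261
This sign pattern matches Lower.

Lower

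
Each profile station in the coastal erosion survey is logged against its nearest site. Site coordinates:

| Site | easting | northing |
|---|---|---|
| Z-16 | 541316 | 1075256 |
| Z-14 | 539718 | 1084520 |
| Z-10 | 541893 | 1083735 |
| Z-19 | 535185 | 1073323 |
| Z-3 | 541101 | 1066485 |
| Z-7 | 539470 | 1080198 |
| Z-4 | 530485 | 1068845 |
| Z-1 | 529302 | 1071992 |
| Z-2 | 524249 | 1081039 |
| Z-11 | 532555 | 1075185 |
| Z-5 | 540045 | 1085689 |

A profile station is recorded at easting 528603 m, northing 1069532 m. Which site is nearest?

Z-4

Squared distances to each site:
Z-16: 194384545.000; Z-14: 348183369.000; Z-10: 378349309.000; Z-19: 57694405.000; Z-3: 165484213.000; Z-7: 231855245.000; Z-4: 4013893.000; Z-1: 6540201.000; Z-2: 151368365.000; Z-11: 47574713.000; Z-5: 391968013.000.
Minimum at Z-4.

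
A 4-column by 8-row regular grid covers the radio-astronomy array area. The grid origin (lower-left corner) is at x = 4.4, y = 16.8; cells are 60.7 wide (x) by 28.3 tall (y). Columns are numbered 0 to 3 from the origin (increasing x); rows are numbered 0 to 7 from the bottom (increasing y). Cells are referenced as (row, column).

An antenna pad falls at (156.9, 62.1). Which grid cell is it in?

(1, 2)

Column index: ⌊(156.9 − 4.4) / 60.7⌋ = ⌊2.512⌋ = 2
Row offset from origin: ⌊(62.1 − 16.8) / 28.3⌋ = ⌊1.601⌋ = 1 → row 1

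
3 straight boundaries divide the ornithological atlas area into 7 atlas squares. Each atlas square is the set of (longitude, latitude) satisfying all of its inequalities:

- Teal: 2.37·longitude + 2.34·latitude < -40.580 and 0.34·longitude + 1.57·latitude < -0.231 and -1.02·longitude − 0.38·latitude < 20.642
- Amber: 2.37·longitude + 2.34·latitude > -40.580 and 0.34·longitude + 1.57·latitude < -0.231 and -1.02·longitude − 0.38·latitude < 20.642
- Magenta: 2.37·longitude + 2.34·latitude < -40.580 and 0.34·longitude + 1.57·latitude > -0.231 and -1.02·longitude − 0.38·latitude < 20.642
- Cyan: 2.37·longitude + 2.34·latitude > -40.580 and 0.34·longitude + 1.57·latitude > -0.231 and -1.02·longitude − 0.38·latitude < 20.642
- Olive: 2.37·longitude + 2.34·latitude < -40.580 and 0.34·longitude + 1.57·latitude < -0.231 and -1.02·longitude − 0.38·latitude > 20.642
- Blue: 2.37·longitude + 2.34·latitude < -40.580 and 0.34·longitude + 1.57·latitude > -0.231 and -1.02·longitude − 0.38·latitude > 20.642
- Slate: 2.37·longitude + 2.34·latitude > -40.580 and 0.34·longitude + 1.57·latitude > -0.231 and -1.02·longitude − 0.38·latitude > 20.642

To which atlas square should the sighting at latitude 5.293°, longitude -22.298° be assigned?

Slate

2.37·-22.298 + 2.34·5.293 = -40.461, which is > -40.580
0.34·-22.298 + 1.57·5.293 = 0.729, which is > -0.231
-1.02·-22.298 − 0.38·5.293 = 20.733, which is > 20.642
This sign pattern matches Slate.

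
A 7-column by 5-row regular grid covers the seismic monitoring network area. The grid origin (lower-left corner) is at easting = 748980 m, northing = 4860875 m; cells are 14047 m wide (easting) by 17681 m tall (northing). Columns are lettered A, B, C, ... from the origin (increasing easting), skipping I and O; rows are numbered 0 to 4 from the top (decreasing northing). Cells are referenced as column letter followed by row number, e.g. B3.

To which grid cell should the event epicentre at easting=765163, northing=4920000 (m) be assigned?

Column index: ⌊(765163 − 748980) / 14047⌋ = ⌊1.152⌋ = 1 → column B
Row offset from origin: ⌊(4920000 − 4860875) / 17681⌋ = ⌊3.344⌋ = 3 → row 1 (counted from top)

B1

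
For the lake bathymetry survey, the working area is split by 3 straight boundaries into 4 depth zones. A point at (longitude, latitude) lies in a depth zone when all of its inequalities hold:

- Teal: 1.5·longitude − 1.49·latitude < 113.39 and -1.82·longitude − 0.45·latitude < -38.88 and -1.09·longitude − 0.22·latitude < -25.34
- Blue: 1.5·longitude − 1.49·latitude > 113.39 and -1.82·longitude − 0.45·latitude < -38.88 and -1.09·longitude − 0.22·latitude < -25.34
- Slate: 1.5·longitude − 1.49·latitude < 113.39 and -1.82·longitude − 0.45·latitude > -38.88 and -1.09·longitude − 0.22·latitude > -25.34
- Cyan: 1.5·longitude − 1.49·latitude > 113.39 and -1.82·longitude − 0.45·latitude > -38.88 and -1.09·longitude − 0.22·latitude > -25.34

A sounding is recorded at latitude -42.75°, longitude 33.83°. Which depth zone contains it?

1.5·33.83 − 1.49·-42.75 = 114.442, which is > 113.39
-1.82·33.83 − 0.45·-42.75 = -42.333, which is < -38.88
-1.09·33.83 − 0.22·-42.75 = -27.470, which is < -25.34
This sign pattern matches Blue.

Blue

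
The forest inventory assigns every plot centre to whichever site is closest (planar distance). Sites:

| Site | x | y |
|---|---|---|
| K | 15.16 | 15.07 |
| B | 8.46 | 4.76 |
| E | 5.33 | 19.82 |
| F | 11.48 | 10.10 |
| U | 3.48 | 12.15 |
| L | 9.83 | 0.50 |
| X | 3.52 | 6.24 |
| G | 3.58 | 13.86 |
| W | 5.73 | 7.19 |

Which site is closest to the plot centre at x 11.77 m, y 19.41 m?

Squared distances to each site:
K: 30.328; B: 225.579; E: 41.642; F: 86.760; U: 121.432; L: 361.352; X: 241.511; G: 97.879; W: 185.810.
Minimum at K.

K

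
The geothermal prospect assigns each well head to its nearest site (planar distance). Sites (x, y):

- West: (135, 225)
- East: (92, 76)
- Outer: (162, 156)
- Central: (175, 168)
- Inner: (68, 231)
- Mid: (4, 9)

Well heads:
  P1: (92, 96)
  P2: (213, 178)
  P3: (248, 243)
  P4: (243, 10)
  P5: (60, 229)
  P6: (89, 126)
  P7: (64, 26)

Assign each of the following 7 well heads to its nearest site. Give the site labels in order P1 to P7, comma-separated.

East, Central, Central, East, Inner, East, East

P1 → East (d²=400.00)
P2 → Central (d²=1544.00)
P3 → Central (d²=10954.00)
P4 → East (d²=27157.00)
P5 → Inner (d²=68.00)
P6 → East (d²=2509.00)
P7 → East (d²=3284.00)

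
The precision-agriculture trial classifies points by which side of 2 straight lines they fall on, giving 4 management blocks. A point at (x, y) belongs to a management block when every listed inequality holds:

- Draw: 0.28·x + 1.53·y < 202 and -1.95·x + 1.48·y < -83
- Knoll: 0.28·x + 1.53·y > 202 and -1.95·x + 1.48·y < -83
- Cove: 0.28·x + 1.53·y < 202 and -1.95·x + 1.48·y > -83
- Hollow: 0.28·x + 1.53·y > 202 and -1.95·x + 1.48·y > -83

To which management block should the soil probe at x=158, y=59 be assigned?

0.28·158 + 1.53·59 = 134.510, which is < 202
-1.95·158 + 1.48·59 = -220.780, which is < -83
This sign pattern matches Draw.

Draw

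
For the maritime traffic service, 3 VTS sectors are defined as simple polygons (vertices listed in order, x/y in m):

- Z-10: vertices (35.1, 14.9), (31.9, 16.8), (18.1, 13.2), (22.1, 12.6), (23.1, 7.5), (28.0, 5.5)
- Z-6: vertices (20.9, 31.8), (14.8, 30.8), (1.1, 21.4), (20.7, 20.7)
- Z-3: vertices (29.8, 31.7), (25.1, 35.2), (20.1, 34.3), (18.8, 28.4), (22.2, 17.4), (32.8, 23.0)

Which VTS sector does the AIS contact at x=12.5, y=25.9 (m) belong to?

Z-6

Cast a ray rightward from (12.5, 25.9). For each polygon, the edges (by vertex number in listed order) whose endpoints lie on opposite sides of y = 25.9, where each meets that height, and whether that is right or left of the point:
Z-10: no edge straddles that height → 0 crossings.
Z-6: 2–3 at x≈7.66 (left), 4–1 at x≈20.79 (right) → 1 crossing.
Z-3: 4–5 at x≈19.57 (right), 6–1 at x≈31.80 (right) → 2 crossings.
Only Z-6 has an odd count, so the point is inside Z-6.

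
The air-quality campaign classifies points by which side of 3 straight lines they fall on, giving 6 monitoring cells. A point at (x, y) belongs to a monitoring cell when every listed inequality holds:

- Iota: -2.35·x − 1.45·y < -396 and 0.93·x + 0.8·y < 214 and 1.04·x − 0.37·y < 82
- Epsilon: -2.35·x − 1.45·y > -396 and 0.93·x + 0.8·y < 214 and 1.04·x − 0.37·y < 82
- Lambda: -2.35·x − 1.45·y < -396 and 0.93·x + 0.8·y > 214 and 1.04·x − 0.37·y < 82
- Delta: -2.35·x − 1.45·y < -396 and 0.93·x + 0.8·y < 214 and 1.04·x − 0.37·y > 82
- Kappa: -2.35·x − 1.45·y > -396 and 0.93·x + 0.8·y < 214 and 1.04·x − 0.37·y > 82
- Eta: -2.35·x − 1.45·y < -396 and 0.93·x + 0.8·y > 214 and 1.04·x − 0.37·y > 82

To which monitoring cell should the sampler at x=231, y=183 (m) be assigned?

Eta

-2.35·231 − 1.45·183 = -808.200, which is < -396
0.93·231 + 0.8·183 = 361.230, which is > 214
1.04·231 − 0.37·183 = 172.530, which is > 82
This sign pattern matches Eta.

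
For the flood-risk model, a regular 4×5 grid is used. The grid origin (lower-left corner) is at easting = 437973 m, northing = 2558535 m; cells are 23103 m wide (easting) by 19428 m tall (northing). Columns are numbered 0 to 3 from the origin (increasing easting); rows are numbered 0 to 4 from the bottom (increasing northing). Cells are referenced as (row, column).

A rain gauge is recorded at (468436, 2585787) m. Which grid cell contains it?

(1, 1)

Column index: ⌊(468436 − 437973) / 23103⌋ = ⌊1.319⌋ = 1
Row offset from origin: ⌊(2585787 − 2558535) / 19428⌋ = ⌊1.403⌋ = 1 → row 1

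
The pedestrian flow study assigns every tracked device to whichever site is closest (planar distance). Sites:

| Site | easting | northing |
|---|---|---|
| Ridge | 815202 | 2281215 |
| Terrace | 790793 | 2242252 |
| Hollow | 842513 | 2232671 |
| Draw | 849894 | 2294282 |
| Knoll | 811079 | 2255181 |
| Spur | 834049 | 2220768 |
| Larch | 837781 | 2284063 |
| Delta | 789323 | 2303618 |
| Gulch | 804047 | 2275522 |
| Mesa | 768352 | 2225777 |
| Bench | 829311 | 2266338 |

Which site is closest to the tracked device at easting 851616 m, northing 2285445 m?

Squared distances to each site:
Ridge: 1343872296.000; Terrace: 5565072578.000; Hollow: 2867959685.000; Draw: 81057853.000; Knoll: 2559158065.000; Spur: 4491713818.000; Larch: 193317149.000; Delta: 4210675778.000; Gulch: 2361275690.000; Mesa: 10493163920.000; Bench: 862590474.000.
Minimum at Draw.

Draw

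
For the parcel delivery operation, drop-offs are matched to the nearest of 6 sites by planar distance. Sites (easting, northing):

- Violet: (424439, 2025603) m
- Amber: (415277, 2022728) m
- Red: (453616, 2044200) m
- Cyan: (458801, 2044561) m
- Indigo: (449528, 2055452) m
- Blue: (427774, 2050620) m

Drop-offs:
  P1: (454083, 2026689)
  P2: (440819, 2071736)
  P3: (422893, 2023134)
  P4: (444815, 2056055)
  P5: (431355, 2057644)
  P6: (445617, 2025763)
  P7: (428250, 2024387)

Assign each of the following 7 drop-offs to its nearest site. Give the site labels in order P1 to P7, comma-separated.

Red, Indigo, Violet, Indigo, Blue, Red, Violet

P1 → Red (d²=306853210.00)
P2 → Indigo (d²=341015337.00)
P3 → Violet (d²=8486077.00)
P4 → Indigo (d²=22575978.00)
P5 → Blue (d²=62160137.00)
P6 → Red (d²=403906970.00)
P7 → Violet (d²=16002377.00)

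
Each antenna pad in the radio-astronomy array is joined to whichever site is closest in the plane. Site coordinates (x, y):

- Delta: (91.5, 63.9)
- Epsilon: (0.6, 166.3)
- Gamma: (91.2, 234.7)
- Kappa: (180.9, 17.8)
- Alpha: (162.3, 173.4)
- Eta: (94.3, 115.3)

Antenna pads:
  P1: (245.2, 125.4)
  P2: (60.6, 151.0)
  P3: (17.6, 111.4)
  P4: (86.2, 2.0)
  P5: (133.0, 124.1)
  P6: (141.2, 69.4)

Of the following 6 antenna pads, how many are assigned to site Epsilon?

P1 → Alpha
P2 → Eta
P3 → Epsilon
P4 → Delta
P5 → Eta
P6 → Delta
1 of the 6 goes to Epsilon.

1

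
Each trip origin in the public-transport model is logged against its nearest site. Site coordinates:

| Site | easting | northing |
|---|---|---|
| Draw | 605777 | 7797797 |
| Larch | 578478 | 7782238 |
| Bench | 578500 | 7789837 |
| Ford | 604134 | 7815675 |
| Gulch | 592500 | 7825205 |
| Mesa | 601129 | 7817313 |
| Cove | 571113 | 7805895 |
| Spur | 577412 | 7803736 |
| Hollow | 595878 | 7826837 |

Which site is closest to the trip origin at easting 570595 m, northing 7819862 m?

Squared distances to each site:
Draw: 1724637349.000; Larch: 1477707065.000; Bench: 963989650.000; Ford: 1142395490.000; Gulch: 508376674.000; Mesa: 938822557.000; Cove: 195345413.000; Spur: 306519365.000; Hollow: 687880714.000.
Minimum at Cove.

Cove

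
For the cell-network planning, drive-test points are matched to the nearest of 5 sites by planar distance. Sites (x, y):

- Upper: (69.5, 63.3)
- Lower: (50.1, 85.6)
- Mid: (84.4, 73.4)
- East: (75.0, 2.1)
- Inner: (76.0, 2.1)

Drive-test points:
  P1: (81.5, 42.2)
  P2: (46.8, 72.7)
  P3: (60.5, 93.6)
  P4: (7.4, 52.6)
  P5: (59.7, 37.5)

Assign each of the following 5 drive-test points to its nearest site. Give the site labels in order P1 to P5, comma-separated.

Upper, Lower, Lower, Lower, Upper

P1 → Upper (d²=589.21)
P2 → Lower (d²=177.30)
P3 → Lower (d²=172.16)
P4 → Lower (d²=2912.29)
P5 → Upper (d²=761.68)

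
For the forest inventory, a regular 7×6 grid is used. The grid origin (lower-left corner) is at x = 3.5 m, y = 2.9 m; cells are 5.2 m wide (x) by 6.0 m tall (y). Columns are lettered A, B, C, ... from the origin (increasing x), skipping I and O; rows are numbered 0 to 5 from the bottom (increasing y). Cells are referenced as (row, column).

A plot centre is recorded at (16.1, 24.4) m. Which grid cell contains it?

(3, C)

Column index: ⌊(16.1 − 3.5) / 5.2⌋ = ⌊2.423⌋ = 2 → column C
Row offset from origin: ⌊(24.4 − 2.9) / 6.0⌋ = ⌊3.583⌋ = 3 → row 3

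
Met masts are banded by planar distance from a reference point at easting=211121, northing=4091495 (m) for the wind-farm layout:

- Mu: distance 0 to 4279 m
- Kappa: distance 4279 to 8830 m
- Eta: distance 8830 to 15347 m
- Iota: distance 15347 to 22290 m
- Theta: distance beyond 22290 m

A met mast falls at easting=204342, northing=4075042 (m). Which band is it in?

Iota

Distance = √((204342−211121)² + (4075042−4091495)²) = √(45954841.000 + 270701209.000) = 17794.832 m.
15347 ≤ 17794.832 < 22290 → Iota.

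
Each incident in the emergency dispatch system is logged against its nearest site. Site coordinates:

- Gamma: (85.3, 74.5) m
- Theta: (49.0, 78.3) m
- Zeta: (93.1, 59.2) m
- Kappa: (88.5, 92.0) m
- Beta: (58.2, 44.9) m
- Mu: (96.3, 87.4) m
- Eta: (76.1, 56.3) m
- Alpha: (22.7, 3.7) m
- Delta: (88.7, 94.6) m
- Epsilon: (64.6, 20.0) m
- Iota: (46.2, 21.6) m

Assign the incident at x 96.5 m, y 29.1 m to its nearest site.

Zeta

Squared distances to each site:
Gamma: 2186.600; Theta: 4676.890; Zeta: 917.570; Kappa: 4020.410; Beta: 1716.530; Mu: 3398.930; Eta: 1156.000; Alpha: 6091.600; Delta: 4351.090; Epsilon: 1100.420; Iota: 2586.340.
Minimum at Zeta.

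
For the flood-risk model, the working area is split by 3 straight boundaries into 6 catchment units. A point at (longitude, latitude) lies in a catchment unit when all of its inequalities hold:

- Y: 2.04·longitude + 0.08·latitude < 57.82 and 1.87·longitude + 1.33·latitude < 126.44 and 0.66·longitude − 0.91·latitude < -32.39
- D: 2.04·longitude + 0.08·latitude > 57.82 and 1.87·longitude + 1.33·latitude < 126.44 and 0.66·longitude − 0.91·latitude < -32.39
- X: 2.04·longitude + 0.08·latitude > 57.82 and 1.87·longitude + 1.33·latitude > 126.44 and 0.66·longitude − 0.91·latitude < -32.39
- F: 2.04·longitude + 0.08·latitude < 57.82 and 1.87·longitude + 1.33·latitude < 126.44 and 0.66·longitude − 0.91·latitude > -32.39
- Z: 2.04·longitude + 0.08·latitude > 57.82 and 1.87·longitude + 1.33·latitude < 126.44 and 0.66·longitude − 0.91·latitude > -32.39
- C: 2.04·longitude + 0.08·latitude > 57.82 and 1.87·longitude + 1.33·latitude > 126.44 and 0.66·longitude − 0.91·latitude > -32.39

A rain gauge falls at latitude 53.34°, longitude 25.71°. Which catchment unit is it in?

F

2.04·25.71 + 0.08·53.34 = 56.716, which is < 57.82
1.87·25.71 + 1.33·53.34 = 119.020, which is < 126.44
0.66·25.71 − 0.91·53.34 = -31.571, which is > -32.39
This sign pattern matches F.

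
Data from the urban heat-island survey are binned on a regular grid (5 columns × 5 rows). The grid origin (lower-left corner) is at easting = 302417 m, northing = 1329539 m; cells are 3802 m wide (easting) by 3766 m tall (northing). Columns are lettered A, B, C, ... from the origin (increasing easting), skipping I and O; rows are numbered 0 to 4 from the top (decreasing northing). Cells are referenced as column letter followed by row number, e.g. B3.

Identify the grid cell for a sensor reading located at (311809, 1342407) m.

C1

Column index: ⌊(311809 − 302417) / 3802⌋ = ⌊2.470⌋ = 2 → column C
Row offset from origin: ⌊(1342407 − 1329539) / 3766⌋ = ⌊3.417⌋ = 3 → row 1 (counted from top)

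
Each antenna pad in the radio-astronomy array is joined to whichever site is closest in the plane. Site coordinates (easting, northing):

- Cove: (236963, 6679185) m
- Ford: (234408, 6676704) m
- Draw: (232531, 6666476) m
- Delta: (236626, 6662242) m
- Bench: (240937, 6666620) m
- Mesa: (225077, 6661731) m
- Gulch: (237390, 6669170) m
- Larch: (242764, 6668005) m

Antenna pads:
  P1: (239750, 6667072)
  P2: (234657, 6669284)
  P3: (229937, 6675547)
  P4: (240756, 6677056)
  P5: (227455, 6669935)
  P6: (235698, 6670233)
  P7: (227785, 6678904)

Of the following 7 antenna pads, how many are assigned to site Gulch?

P1 → Bench
P2 → Gulch
P3 → Ford
P4 → Cove
P5 → Draw
P6 → Gulch
P7 → Ford
2 of the 7 go to Gulch.

2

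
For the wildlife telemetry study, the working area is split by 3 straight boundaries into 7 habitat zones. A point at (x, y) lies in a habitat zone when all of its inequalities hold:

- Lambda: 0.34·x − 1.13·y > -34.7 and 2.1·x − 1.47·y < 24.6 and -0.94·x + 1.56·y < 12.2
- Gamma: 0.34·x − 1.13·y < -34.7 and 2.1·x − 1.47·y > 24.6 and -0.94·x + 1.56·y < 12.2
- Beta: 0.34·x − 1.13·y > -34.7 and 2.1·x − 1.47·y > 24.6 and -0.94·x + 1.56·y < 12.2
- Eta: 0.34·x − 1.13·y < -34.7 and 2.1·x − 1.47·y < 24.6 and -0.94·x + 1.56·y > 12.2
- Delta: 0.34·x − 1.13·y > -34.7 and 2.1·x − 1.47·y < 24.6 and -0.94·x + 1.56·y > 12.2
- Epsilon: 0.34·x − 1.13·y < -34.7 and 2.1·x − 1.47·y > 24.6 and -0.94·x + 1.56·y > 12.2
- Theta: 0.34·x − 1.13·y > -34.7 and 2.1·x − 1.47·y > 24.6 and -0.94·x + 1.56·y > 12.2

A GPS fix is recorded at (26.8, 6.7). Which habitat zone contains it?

Beta

0.34·26.8 − 1.13·6.7 = 1.541, which is > -34.7
2.1·26.8 − 1.47·6.7 = 46.431, which is > 24.6
-0.94·26.8 + 1.56·6.7 = -14.740, which is < 12.2
This sign pattern matches Beta.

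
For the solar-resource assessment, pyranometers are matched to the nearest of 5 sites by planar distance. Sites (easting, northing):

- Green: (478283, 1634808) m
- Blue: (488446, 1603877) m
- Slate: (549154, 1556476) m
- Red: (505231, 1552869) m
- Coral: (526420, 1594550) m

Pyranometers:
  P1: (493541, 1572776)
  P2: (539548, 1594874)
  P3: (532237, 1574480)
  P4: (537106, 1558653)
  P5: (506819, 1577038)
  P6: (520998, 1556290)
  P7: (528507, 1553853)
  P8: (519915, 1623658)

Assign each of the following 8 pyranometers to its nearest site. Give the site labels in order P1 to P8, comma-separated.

P1 → Red (d²=532944749.00)
P2 → Coral (d²=172449360.00)
P3 → Coral (d²=436642389.00)
P4 → Slate (d²=149893633.00)
P5 → Red (d²=586662305.00)
P6 → Red (d²=260301530.00)
P7 → Slate (d²=433178738.00)
P8 → Coral (d²=889590689.00)

Red, Coral, Coral, Slate, Red, Red, Slate, Coral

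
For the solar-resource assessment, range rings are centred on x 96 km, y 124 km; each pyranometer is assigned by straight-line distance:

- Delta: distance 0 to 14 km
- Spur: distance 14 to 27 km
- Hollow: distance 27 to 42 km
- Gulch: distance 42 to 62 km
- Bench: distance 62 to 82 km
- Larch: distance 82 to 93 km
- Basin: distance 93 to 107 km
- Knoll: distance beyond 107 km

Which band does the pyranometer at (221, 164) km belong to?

Distance = √((221−96)² + (164−124)²) = √(15625.000 + 1600.000) = 131.244 km.
107 ≤ 131.244 < ∞ → Knoll.

Knoll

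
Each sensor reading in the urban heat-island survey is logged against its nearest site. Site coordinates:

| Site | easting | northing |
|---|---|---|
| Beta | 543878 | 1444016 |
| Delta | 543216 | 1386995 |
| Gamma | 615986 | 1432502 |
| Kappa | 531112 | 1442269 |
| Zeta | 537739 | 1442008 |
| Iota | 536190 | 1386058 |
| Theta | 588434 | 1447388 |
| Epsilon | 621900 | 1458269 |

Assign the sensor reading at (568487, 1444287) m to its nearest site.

Squared distances to each site:
Beta: 605676322.000; Delta: 3920996705.000; Gamma: 2395041226.000; Kappa: 1400962949.000; Zeta: 950633345.000; Iota: 4433712650.000; Theta: 407499010.000; Epsilon: 3048444893.000.
Minimum at Theta.

Theta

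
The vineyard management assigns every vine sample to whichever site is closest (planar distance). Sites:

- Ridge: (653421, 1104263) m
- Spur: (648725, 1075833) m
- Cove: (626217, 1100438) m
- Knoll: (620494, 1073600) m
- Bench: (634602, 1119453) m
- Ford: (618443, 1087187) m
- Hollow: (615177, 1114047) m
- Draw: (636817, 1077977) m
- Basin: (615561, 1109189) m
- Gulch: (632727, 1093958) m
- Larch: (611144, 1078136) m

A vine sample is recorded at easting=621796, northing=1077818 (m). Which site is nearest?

Knoll

Squared distances to each site:
Ridge: 1699478650.000; Spur: 729111266.000; Cove: 531209641.000; Knoll: 19486728.000; Bench: 1897466861.000; Ford: 99020770.000; Hollow: 1356351602.000; Draw: 225655722.000; Basin: 1023014866.000; Gulch: 379986361.000; Larch: 113566228.000.
Minimum at Knoll.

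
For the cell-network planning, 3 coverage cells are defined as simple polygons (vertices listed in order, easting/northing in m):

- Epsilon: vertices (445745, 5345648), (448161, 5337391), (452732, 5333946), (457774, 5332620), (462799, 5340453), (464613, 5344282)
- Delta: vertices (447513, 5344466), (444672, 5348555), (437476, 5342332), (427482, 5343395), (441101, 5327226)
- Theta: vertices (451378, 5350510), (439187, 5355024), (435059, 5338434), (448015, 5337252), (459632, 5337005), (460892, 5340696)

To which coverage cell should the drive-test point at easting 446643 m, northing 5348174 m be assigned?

Cast a ray rightward from (446643, 5348174). For each polygon, the edges (by vertex number in listed order) whose endpoints lie on opposite sides of northing = 5348174, where each meets that height, and whether that is right or left of the point:
Epsilon: no edge straddles that height → 0 crossings.
Delta: 1–2 at easting≈444936.7 (left), 2–3 at easting≈444231.4 (left) → 0 crossings.
Theta: 2–3 at easting≈437482.6 (left), 6–1 at easting≈453642.6 (right) → 1 crossing.
Only Theta has an odd count, so the point is inside Theta.

Theta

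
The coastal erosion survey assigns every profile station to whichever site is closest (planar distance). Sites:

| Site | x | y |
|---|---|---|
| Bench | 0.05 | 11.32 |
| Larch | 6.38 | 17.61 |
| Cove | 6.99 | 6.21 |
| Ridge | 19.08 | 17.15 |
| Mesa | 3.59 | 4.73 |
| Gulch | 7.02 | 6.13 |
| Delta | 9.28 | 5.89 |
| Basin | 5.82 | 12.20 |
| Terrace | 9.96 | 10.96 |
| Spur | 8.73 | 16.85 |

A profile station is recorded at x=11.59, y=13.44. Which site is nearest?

Terrace

Squared distances to each site:
Bench: 137.666; Larch: 44.533; Cove: 73.433; Ridge: 69.864; Mesa: 139.864; Gulch: 74.321; Delta: 62.339; Basin: 34.830; Terrace: 8.807; Spur: 19.808.
Minimum at Terrace.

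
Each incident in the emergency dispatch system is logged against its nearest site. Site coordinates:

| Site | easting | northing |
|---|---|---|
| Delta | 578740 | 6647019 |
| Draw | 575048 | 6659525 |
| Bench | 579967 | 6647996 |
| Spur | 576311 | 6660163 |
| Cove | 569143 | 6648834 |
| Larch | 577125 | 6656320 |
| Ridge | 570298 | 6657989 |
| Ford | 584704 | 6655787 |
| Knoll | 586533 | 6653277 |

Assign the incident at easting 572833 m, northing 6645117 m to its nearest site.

Squared distances to each site:
Delta: 38510253.000; Draw: 212496689.000; Bench: 59182597.000; Spur: 238478600.000; Cove: 27432189.000; Larch: 143928473.000; Ridge: 172114609.000; Ford: 254769541.000; Knoll: 254275600.000.
Minimum at Cove.

Cove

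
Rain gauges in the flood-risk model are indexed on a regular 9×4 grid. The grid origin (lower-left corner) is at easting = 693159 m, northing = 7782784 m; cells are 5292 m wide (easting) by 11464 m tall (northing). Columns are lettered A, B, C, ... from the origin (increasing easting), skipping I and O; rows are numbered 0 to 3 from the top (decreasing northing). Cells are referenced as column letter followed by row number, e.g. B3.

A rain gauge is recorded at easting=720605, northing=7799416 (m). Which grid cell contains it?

Column index: ⌊(720605 − 693159) / 5292⌋ = ⌊5.186⌋ = 5 → column F
Row offset from origin: ⌊(7799416 − 7782784) / 11464⌋ = ⌊1.451⌋ = 1 → row 2 (counted from top)

F2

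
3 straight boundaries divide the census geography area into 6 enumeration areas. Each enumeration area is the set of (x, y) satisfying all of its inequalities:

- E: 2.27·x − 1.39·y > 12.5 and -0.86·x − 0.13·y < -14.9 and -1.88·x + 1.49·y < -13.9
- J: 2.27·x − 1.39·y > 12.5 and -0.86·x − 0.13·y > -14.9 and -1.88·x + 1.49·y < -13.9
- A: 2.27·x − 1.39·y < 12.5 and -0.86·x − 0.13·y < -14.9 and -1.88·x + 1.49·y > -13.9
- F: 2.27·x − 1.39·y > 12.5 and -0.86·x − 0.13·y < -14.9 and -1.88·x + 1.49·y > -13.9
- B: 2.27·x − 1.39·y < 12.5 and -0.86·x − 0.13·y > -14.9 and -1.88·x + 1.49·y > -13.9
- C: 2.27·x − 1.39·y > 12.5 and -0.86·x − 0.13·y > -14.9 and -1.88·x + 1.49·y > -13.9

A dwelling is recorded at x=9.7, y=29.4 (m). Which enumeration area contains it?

2.27·9.7 − 1.39·29.4 = -18.847, which is < 12.5
-0.86·9.7 − 0.13·29.4 = -12.164, which is > -14.9
-1.88·9.7 + 1.49·29.4 = 25.570, which is > -13.9
This sign pattern matches B.

B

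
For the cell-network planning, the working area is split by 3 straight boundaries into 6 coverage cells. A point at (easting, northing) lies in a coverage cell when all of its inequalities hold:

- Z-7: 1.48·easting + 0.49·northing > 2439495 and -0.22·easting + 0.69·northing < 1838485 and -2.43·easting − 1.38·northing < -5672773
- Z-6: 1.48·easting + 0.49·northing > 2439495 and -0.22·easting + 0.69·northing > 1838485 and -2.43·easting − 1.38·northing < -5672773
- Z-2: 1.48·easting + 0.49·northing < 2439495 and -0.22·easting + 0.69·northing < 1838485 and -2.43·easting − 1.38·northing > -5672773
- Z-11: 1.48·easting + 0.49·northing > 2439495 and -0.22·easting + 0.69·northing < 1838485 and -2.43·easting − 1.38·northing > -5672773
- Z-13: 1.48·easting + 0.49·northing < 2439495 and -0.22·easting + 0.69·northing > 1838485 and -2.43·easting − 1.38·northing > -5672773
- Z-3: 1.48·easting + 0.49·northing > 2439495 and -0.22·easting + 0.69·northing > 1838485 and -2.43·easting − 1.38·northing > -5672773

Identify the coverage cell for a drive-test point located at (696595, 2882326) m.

Z-11

1.48·696595 + 0.49·2882326 = 2443300.340, which is > 2439495
-0.22·696595 + 0.69·2882326 = 1835554.040, which is < 1838485
-2.43·696595 − 1.38·2882326 = -5670335.730, which is > -5672773
This sign pattern matches Z-11.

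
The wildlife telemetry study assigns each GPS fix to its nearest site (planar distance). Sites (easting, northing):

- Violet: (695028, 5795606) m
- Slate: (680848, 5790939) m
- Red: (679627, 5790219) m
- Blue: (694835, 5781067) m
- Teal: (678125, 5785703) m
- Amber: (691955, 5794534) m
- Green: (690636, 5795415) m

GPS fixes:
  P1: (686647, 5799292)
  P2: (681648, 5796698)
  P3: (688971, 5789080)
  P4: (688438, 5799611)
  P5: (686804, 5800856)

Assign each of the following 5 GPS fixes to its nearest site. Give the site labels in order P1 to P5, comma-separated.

Green, Slate, Amber, Green, Green

P1 → Green (d²=30943250.00)
P2 → Slate (d²=33806081.00)
P3 → Amber (d²=38650372.00)
P4 → Green (d²=22437620.00)
P5 → Green (d²=44288705.00)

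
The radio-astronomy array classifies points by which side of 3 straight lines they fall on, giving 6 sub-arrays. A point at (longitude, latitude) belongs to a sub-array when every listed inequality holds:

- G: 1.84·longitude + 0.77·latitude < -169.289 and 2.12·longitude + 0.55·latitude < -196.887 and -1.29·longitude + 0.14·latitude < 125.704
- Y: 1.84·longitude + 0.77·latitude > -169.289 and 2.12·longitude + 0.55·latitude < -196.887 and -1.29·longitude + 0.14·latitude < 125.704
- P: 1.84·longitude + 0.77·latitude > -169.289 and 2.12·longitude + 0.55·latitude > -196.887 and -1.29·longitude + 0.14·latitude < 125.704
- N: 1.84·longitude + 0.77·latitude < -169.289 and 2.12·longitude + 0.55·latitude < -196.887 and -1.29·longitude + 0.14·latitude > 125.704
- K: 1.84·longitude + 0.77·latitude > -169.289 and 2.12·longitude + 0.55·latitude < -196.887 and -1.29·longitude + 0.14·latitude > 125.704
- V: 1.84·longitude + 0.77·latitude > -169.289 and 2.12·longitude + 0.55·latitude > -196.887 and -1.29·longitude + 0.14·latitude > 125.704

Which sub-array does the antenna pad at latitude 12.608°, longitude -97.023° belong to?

K

1.84·-97.023 + 0.77·12.608 = -168.814, which is > -169.289
2.12·-97.023 + 0.55·12.608 = -198.754, which is < -196.887
-1.29·-97.023 + 0.14·12.608 = 126.925, which is > 125.704
This sign pattern matches K.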